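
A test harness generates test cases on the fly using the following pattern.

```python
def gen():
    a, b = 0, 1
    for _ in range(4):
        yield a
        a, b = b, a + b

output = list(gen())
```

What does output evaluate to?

Step 1: Fibonacci-like sequence starting with a=0, b=1:
  Iteration 1: yield a=0, then a,b = 1,1
  Iteration 2: yield a=1, then a,b = 1,2
  Iteration 3: yield a=1, then a,b = 2,3
  Iteration 4: yield a=2, then a,b = 3,5
Therefore output = [0, 1, 1, 2].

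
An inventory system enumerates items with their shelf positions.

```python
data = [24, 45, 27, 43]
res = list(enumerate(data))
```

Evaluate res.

Step 1: enumerate pairs each element with its index:
  (0, 24)
  (1, 45)
  (2, 27)
  (3, 43)
Therefore res = [(0, 24), (1, 45), (2, 27), (3, 43)].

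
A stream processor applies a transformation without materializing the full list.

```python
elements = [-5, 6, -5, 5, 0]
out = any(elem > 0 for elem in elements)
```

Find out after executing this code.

Step 1: Check elem > 0 for each element in [-5, 6, -5, 5, 0]:
  -5 > 0: False
  6 > 0: True
  -5 > 0: False
  5 > 0: True
  0 > 0: False
Step 2: any() returns True.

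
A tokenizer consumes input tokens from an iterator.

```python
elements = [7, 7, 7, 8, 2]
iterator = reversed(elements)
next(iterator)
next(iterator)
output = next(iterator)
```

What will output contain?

Step 1: reversed([7, 7, 7, 8, 2]) gives iterator: [2, 8, 7, 7, 7].
Step 2: First next() = 2, second next() = 8.
Step 3: Third next() = 7.
Therefore output = 7.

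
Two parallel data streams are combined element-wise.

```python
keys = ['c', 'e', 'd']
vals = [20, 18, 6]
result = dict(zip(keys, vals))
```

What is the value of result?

Step 1: zip pairs keys with values:
  'c' -> 20
  'e' -> 18
  'd' -> 6
Therefore result = {'c': 20, 'e': 18, 'd': 6}.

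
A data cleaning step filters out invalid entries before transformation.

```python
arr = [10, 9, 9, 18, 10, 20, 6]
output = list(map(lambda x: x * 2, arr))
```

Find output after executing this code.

Step 1: Apply lambda x: x * 2 to each element:
  10 -> 20
  9 -> 18
  9 -> 18
  18 -> 36
  10 -> 20
  20 -> 40
  6 -> 12
Therefore output = [20, 18, 18, 36, 20, 40, 12].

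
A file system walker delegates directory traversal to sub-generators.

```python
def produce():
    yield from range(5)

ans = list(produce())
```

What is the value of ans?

Step 1: yield from delegates to the iterable, yielding each element.
Step 2: Collected values: [0, 1, 2, 3, 4].
Therefore ans = [0, 1, 2, 3, 4].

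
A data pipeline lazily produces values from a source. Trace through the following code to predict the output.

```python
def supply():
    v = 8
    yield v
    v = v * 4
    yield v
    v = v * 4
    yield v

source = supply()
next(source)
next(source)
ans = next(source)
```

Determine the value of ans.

Step 1: Trace through generator execution:
  Yield 1: v starts at 8, yield 8
  Yield 2: v = 8 * 4 = 32, yield 32
  Yield 3: v = 32 * 4 = 128, yield 128
Step 2: First next() gets 8, second next() gets the second value, third next() yields 128.
Therefore ans = 128.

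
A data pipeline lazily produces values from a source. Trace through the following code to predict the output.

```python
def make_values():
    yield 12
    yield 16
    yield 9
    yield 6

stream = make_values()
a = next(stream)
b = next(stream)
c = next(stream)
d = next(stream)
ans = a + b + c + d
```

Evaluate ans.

Step 1: Create generator and consume all values:
  a = next(stream) = 12
  b = next(stream) = 16
  c = next(stream) = 9
  d = next(stream) = 6
Step 2: ans = 12 + 16 + 9 + 6 = 43.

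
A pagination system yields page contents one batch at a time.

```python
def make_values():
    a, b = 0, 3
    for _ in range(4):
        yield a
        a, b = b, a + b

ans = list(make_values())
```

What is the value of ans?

Step 1: Fibonacci-like sequence starting with a=0, b=3:
  Iteration 1: yield a=0, then a,b = 3,3
  Iteration 2: yield a=3, then a,b = 3,6
  Iteration 3: yield a=3, then a,b = 6,9
  Iteration 4: yield a=6, then a,b = 9,15
Therefore ans = [0, 3, 3, 6].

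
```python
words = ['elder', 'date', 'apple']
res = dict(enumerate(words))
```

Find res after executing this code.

Step 1: enumerate pairs indices with words:
  0 -> 'elder'
  1 -> 'date'
  2 -> 'apple'
Therefore res = {0: 'elder', 1: 'date', 2: 'apple'}.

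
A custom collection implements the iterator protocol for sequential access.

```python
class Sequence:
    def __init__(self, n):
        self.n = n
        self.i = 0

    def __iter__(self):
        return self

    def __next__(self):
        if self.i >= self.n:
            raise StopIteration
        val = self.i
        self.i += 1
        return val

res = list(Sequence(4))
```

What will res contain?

Step 1: Sequence(4) creates an iterator counting 0 to 3.
Step 2: list() consumes all values: [0, 1, 2, 3].
Therefore res = [0, 1, 2, 3].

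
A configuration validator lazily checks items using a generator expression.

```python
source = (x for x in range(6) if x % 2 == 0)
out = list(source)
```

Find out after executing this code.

Step 1: Filter range(6) keeping only even values:
  x=0: even, included
  x=1: odd, excluded
  x=2: even, included
  x=3: odd, excluded
  x=4: even, included
  x=5: odd, excluded
Therefore out = [0, 2, 4].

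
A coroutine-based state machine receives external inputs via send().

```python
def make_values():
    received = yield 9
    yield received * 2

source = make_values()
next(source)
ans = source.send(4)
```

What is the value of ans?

Step 1: next(source) advances to first yield, producing 9.
Step 2: send(4) resumes, received = 4.
Step 3: yield received * 2 = 4 * 2 = 8.
Therefore ans = 8.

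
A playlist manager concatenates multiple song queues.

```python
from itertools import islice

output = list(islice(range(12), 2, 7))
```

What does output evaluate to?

Step 1: islice(range(12), 2, 7) takes elements at indices [2, 7).
Step 2: Elements: [2, 3, 4, 5, 6].
Therefore output = [2, 3, 4, 5, 6].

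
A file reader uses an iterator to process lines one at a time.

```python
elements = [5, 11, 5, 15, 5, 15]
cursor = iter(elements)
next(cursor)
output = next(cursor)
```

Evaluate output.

Step 1: Create iterator over [5, 11, 5, 15, 5, 15].
Step 2: next() consumes 5.
Step 3: next() returns 11.
Therefore output = 11.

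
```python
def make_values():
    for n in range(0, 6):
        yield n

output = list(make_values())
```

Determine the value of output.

Step 1: The generator yields each value from range(0, 6).
Step 2: list() consumes all yields: [0, 1, 2, 3, 4, 5].
Therefore output = [0, 1, 2, 3, 4, 5].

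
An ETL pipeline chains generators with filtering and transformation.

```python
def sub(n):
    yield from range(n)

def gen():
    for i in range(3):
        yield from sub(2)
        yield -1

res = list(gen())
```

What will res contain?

Step 1: For each i in range(3):
  i=0: yield from sub(2) -> [0, 1], then yield -1
  i=1: yield from sub(2) -> [0, 1], then yield -1
  i=2: yield from sub(2) -> [0, 1], then yield -1
Therefore res = [0, 1, -1, 0, 1, -1, 0, 1, -1].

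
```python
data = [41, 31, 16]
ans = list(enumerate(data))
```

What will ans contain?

Step 1: enumerate pairs each element with its index:
  (0, 41)
  (1, 31)
  (2, 16)
Therefore ans = [(0, 41), (1, 31), (2, 16)].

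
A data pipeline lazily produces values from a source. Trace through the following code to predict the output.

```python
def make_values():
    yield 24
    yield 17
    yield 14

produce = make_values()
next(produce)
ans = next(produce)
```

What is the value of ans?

Step 1: make_values() creates a generator.
Step 2: next(produce) yields 24 (consumed and discarded).
Step 3: next(produce) yields 17, assigned to ans.
Therefore ans = 17.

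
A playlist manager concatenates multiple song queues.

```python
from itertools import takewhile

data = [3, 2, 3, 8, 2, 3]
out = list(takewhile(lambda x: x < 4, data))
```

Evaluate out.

Step 1: takewhile stops at first element >= 4:
  3 < 4: take
  2 < 4: take
  3 < 4: take
  8 >= 4: stop
Therefore out = [3, 2, 3].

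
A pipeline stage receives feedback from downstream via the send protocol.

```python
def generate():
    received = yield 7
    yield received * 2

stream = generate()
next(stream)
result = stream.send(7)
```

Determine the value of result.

Step 1: next(stream) advances to first yield, producing 7.
Step 2: send(7) resumes, received = 7.
Step 3: yield received * 2 = 7 * 2 = 14.
Therefore result = 14.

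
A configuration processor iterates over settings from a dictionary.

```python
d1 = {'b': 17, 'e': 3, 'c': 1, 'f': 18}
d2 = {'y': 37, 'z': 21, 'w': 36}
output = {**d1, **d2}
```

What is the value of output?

Step 1: Merge d1 and d2 (d2 values override on key conflicts).
Step 2: d1 has keys ['b', 'e', 'c', 'f'], d2 has keys ['y', 'z', 'w'].
Therefore output = {'b': 17, 'e': 3, 'c': 1, 'f': 18, 'y': 37, 'z': 21, 'w': 36}.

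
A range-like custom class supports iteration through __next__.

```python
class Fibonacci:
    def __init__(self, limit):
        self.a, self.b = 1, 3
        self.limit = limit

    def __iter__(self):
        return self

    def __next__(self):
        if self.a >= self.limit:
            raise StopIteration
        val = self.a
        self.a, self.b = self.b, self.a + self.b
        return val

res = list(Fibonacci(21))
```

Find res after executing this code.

Step 1: Fibonacci-like sequence (a=1, b=3) until >= 21:
  Yield 1, then a,b = 3,4
  Yield 3, then a,b = 4,7
  Yield 4, then a,b = 7,11
  Yield 7, then a,b = 11,18
  Yield 11, then a,b = 18,29
  Yield 18, then a,b = 29,47
Step 2: 29 >= 21, stop.
Therefore res = [1, 3, 4, 7, 11, 18].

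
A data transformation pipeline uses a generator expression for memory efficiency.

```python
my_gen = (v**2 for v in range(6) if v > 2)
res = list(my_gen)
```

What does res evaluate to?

Step 1: For range(6), keep v > 2, then square:
  v=0: 0 <= 2, excluded
  v=1: 1 <= 2, excluded
  v=2: 2 <= 2, excluded
  v=3: 3 > 2, yield 3**2 = 9
  v=4: 4 > 2, yield 4**2 = 16
  v=5: 5 > 2, yield 5**2 = 25
Therefore res = [9, 16, 25].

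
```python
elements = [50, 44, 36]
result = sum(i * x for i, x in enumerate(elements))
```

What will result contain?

Step 1: Compute i * x for each (i, x) in enumerate([50, 44, 36]):
  i=0, x=50: 0*50 = 0
  i=1, x=44: 1*44 = 44
  i=2, x=36: 2*36 = 72
Step 2: sum = 0 + 44 + 72 = 116.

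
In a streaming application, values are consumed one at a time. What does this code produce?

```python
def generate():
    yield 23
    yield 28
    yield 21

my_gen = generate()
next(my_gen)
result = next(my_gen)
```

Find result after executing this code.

Step 1: generate() creates a generator.
Step 2: next(my_gen) yields 23 (consumed and discarded).
Step 3: next(my_gen) yields 28, assigned to result.
Therefore result = 28.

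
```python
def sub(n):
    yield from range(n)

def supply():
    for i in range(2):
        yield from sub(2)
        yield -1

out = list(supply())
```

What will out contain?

Step 1: For each i in range(2):
  i=0: yield from sub(2) -> [0, 1], then yield -1
  i=1: yield from sub(2) -> [0, 1], then yield -1
Therefore out = [0, 1, -1, 0, 1, -1].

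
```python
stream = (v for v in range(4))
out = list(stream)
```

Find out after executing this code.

Step 1: Generator expression iterates range(4): [0, 1, 2, 3].
Step 2: list() collects all values.
Therefore out = [0, 1, 2, 3].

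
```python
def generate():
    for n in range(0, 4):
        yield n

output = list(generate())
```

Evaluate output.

Step 1: The generator yields each value from range(0, 4).
Step 2: list() consumes all yields: [0, 1, 2, 3].
Therefore output = [0, 1, 2, 3].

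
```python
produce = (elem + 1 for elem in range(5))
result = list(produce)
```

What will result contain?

Step 1: For each elem in range(5), compute elem+1:
  elem=0: 0+1 = 1
  elem=1: 1+1 = 2
  elem=2: 2+1 = 3
  elem=3: 3+1 = 4
  elem=4: 4+1 = 5
Therefore result = [1, 2, 3, 4, 5].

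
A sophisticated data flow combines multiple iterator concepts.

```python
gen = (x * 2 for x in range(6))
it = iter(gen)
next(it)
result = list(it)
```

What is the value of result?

Step 1: Generator produces [0, 2, 4, 6, 8, 10].
Step 2: next(it) consumes first element (0).
Step 3: list(it) collects remaining: [2, 4, 6, 8, 10].
Therefore result = [2, 4, 6, 8, 10].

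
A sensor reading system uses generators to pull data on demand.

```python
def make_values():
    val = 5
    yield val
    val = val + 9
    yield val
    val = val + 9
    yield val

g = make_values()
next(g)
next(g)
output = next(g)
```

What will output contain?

Step 1: Trace through generator execution:
  Yield 1: val starts at 5, yield 5
  Yield 2: val = 5 + 9 = 14, yield 14
  Yield 3: val = 14 + 9 = 23, yield 23
Step 2: First next() gets 5, second next() gets the second value, third next() yields 23.
Therefore output = 23.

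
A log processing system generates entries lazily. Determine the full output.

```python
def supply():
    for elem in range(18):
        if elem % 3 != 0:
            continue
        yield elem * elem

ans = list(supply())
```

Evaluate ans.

Step 1: Only yield elem**2 when elem is divisible by 3:
  elem=0: 0 % 3 == 0, yield 0**2 = 0
  elem=3: 3 % 3 == 0, yield 3**2 = 9
  elem=6: 6 % 3 == 0, yield 6**2 = 36
  elem=9: 9 % 3 == 0, yield 9**2 = 81
  elem=12: 12 % 3 == 0, yield 12**2 = 144
  elem=15: 15 % 3 == 0, yield 15**2 = 225
Therefore ans = [0, 9, 36, 81, 144, 225].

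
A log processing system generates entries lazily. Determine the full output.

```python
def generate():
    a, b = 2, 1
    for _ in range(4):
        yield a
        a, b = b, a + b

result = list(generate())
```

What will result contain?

Step 1: Fibonacci-like sequence starting with a=2, b=1:
  Iteration 1: yield a=2, then a,b = 1,3
  Iteration 2: yield a=1, then a,b = 3,4
  Iteration 3: yield a=3, then a,b = 4,7
  Iteration 4: yield a=4, then a,b = 7,11
Therefore result = [2, 1, 3, 4].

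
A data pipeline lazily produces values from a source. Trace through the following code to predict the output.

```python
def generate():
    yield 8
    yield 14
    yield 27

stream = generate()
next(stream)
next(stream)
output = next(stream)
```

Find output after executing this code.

Step 1: generate() creates a generator.
Step 2: next(stream) yields 8 (consumed and discarded).
Step 3: next(stream) yields 14 (consumed and discarded).
Step 4: next(stream) yields 27, assigned to output.
Therefore output = 27.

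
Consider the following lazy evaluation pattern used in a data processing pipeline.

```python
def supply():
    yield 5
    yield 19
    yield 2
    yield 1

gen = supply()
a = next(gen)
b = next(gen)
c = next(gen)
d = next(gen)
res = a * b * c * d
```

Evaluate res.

Step 1: Create generator and consume all values:
  a = next(gen) = 5
  b = next(gen) = 19
  c = next(gen) = 2
  d = next(gen) = 1
Step 2: res = 5 * 19 * 2 * 1 = 190.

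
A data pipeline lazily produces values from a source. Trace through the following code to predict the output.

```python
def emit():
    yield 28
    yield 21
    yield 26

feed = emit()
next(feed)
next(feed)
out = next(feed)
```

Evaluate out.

Step 1: emit() creates a generator.
Step 2: next(feed) yields 28 (consumed and discarded).
Step 3: next(feed) yields 21 (consumed and discarded).
Step 4: next(feed) yields 26, assigned to out.
Therefore out = 26.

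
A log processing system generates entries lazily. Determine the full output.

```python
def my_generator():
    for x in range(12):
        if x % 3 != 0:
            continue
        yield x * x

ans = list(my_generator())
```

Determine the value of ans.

Step 1: Only yield x**2 when x is divisible by 3:
  x=0: 0 % 3 == 0, yield 0**2 = 0
  x=3: 3 % 3 == 0, yield 3**2 = 9
  x=6: 6 % 3 == 0, yield 6**2 = 36
  x=9: 9 % 3 == 0, yield 9**2 = 81
Therefore ans = [0, 9, 36, 81].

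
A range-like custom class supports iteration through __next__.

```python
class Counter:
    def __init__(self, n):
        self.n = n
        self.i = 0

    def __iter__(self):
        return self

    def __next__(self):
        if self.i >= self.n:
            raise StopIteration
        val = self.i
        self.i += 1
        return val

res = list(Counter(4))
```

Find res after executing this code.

Step 1: Counter(4) creates an iterator counting 0 to 3.
Step 2: list() consumes all values: [0, 1, 2, 3].
Therefore res = [0, 1, 2, 3].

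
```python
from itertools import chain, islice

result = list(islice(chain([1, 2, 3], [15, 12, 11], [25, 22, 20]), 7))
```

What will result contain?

Step 1: chain([1, 2, 3], [15, 12, 11], [25, 22, 20]) = [1, 2, 3, 15, 12, 11, 25, 22, 20].
Step 2: islice takes first 7 elements: [1, 2, 3, 15, 12, 11, 25].
Therefore result = [1, 2, 3, 15, 12, 11, 25].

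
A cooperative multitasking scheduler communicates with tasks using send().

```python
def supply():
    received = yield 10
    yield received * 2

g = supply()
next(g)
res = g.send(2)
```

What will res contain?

Step 1: next(g) advances to first yield, producing 10.
Step 2: send(2) resumes, received = 2.
Step 3: yield received * 2 = 2 * 2 = 4.
Therefore res = 4.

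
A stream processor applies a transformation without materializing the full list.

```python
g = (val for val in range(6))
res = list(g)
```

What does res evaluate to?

Step 1: Generator expression iterates range(6): [0, 1, 2, 3, 4, 5].
Step 2: list() collects all values.
Therefore res = [0, 1, 2, 3, 4, 5].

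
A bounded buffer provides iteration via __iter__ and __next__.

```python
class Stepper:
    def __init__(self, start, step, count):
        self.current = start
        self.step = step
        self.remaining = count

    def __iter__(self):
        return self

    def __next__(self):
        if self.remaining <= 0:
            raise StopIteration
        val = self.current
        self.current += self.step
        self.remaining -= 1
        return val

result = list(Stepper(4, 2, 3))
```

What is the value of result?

Step 1: Stepper starts at 4, increments by 2, for 3 steps:
  Yield 4, then current += 2
  Yield 6, then current += 2
  Yield 8, then current += 2
Therefore result = [4, 6, 8].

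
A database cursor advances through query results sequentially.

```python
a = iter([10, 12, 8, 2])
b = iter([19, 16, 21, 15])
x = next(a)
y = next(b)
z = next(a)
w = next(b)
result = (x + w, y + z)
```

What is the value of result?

Step 1: a iterates [10, 12, 8, 2], b iterates [19, 16, 21, 15].
Step 2: x = next(a) = 10, y = next(b) = 19.
Step 3: z = next(a) = 12, w = next(b) = 16.
Step 4: result = (10 + 16, 19 + 12) = (26, 31).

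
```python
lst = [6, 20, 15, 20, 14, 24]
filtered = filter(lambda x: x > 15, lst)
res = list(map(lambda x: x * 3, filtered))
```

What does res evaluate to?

Step 1: Filter lst for elements > 15:
  6: removed
  20: kept
  15: removed
  20: kept
  14: removed
  24: kept
Step 2: Map x * 3 on filtered [20, 20, 24]:
  20 -> 60
  20 -> 60
  24 -> 72
Therefore res = [60, 60, 72].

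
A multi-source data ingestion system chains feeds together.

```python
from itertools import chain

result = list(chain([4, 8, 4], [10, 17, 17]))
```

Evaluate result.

Step 1: chain() concatenates iterables: [4, 8, 4] + [10, 17, 17].
Therefore result = [4, 8, 4, 10, 17, 17].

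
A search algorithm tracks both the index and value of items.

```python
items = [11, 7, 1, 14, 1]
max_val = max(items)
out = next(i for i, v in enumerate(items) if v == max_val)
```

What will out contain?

Step 1: max([11, 7, 1, 14, 1]) = 14.
Step 2: Find first index where value == 14:
  Index 0: 11 != 14
  Index 1: 7 != 14
  Index 2: 1 != 14
  Index 3: 14 == 14, found!
Therefore out = 3.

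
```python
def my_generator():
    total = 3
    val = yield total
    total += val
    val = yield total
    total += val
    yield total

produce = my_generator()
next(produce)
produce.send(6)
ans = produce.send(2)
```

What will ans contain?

Step 1: next() -> yield total=3.
Step 2: send(6) -> val=6, total = 3+6 = 9, yield 9.
Step 3: send(2) -> val=2, total = 9+2 = 11, yield 11.
Therefore ans = 11.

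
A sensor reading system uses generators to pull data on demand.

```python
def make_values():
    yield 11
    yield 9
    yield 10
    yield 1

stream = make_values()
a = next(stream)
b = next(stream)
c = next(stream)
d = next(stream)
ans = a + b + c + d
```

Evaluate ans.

Step 1: Create generator and consume all values:
  a = next(stream) = 11
  b = next(stream) = 9
  c = next(stream) = 10
  d = next(stream) = 1
Step 2: ans = 11 + 9 + 10 + 1 = 31.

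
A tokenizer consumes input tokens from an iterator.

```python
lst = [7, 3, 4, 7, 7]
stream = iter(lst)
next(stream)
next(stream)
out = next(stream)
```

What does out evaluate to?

Step 1: Create iterator over [7, 3, 4, 7, 7].
Step 2: next() consumes 7.
Step 3: next() consumes 3.
Step 4: next() returns 4.
Therefore out = 4.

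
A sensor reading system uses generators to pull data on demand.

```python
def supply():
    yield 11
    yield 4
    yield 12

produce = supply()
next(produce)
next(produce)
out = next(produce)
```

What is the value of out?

Step 1: supply() creates a generator.
Step 2: next(produce) yields 11 (consumed and discarded).
Step 3: next(produce) yields 4 (consumed and discarded).
Step 4: next(produce) yields 12, assigned to out.
Therefore out = 12.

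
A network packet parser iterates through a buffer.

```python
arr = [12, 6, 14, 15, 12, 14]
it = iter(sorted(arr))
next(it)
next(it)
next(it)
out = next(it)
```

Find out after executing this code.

Step 1: sorted([12, 6, 14, 15, 12, 14]) = [6, 12, 12, 14, 14, 15].
Step 2: Create iterator and skip 3 elements.
Step 3: next() returns 14.
Therefore out = 14.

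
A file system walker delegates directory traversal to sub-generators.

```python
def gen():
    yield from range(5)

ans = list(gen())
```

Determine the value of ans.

Step 1: yield from delegates to the iterable, yielding each element.
Step 2: Collected values: [0, 1, 2, 3, 4].
Therefore ans = [0, 1, 2, 3, 4].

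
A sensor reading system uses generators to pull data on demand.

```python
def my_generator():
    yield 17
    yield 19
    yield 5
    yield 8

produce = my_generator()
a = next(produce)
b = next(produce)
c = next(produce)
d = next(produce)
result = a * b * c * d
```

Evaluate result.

Step 1: Create generator and consume all values:
  a = next(produce) = 17
  b = next(produce) = 19
  c = next(produce) = 5
  d = next(produce) = 8
Step 2: result = 17 * 19 * 5 * 8 = 12920.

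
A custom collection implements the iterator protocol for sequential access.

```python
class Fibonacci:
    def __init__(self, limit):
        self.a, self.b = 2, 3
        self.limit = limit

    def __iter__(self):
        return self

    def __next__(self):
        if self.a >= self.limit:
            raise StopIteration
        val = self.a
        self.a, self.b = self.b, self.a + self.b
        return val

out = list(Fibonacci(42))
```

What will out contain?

Step 1: Fibonacci-like sequence (a=2, b=3) until >= 42:
  Yield 2, then a,b = 3,5
  Yield 3, then a,b = 5,8
  Yield 5, then a,b = 8,13
  Yield 8, then a,b = 13,21
  Yield 13, then a,b = 21,34
  Yield 21, then a,b = 34,55
  Yield 34, then a,b = 55,89
Step 2: 55 >= 42, stop.
Therefore out = [2, 3, 5, 8, 13, 21, 34].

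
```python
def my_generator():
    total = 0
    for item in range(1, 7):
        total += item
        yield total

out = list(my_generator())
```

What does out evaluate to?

Step 1: Generator accumulates running sum:
  item=1: total = 1, yield 1
  item=2: total = 3, yield 3
  item=3: total = 6, yield 6
  item=4: total = 10, yield 10
  item=5: total = 15, yield 15
  item=6: total = 21, yield 21
Therefore out = [1, 3, 6, 10, 15, 21].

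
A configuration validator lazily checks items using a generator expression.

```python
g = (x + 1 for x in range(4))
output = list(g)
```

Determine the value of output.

Step 1: For each x in range(4), compute x+1:
  x=0: 0+1 = 1
  x=1: 1+1 = 2
  x=2: 2+1 = 3
  x=3: 3+1 = 4
Therefore output = [1, 2, 3, 4].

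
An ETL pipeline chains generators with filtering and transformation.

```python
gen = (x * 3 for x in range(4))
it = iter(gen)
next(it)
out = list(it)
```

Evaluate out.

Step 1: Generator produces [0, 3, 6, 9].
Step 2: next(it) consumes first element (0).
Step 3: list(it) collects remaining: [3, 6, 9].
Therefore out = [3, 6, 9].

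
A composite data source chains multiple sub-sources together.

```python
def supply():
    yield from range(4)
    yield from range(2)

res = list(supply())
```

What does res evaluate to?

Step 1: Trace yields in order:
  yield 0
  yield 1
  yield 2
  yield 3
  yield 0
  yield 1
Therefore res = [0, 1, 2, 3, 0, 1].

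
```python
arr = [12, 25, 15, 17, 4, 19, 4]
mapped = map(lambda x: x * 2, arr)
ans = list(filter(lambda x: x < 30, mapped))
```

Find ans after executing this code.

Step 1: Map x * 2:
  12 -> 24
  25 -> 50
  15 -> 30
  17 -> 34
  4 -> 8
  19 -> 38
  4 -> 8
Step 2: Filter for < 30:
  24: kept
  50: removed
  30: removed
  34: removed
  8: kept
  38: removed
  8: kept
Therefore ans = [24, 8, 8].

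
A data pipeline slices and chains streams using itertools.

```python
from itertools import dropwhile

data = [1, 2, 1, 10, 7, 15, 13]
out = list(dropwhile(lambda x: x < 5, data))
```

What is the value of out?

Step 1: dropwhile drops elements while < 5:
  1 < 5: dropped
  2 < 5: dropped
  1 < 5: dropped
  10: kept (dropping stopped)
Step 2: Remaining elements kept regardless of condition.
Therefore out = [10, 7, 15, 13].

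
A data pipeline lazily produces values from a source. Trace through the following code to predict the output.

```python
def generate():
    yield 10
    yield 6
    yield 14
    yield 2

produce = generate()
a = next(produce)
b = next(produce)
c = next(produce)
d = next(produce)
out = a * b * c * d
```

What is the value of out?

Step 1: Create generator and consume all values:
  a = next(produce) = 10
  b = next(produce) = 6
  c = next(produce) = 14
  d = next(produce) = 2
Step 2: out = 10 * 6 * 14 * 2 = 1680.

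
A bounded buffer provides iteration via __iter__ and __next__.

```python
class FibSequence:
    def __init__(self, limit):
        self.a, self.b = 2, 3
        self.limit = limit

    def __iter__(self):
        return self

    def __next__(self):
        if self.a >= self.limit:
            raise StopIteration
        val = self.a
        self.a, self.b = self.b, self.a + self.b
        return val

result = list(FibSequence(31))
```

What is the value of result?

Step 1: Fibonacci-like sequence (a=2, b=3) until >= 31:
  Yield 2, then a,b = 3,5
  Yield 3, then a,b = 5,8
  Yield 5, then a,b = 8,13
  Yield 8, then a,b = 13,21
  Yield 13, then a,b = 21,34
  Yield 21, then a,b = 34,55
Step 2: 34 >= 31, stop.
Therefore result = [2, 3, 5, 8, 13, 21].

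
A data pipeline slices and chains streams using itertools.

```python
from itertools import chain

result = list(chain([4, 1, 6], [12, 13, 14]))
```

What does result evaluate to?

Step 1: chain() concatenates iterables: [4, 1, 6] + [12, 13, 14].
Therefore result = [4, 1, 6, 12, 13, 14].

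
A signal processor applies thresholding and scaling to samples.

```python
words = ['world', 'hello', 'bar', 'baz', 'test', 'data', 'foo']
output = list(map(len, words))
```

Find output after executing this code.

Step 1: Map len() to each word:
  'world' -> 5
  'hello' -> 5
  'bar' -> 3
  'baz' -> 3
  'test' -> 4
  'data' -> 4
  'foo' -> 3
Therefore output = [5, 5, 3, 3, 4, 4, 3].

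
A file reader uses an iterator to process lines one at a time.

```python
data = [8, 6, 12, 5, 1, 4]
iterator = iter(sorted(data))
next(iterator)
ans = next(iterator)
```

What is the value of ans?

Step 1: sorted([8, 6, 12, 5, 1, 4]) = [1, 4, 5, 6, 8, 12].
Step 2: Create iterator and skip 1 elements.
Step 3: next() returns 4.
Therefore ans = 4.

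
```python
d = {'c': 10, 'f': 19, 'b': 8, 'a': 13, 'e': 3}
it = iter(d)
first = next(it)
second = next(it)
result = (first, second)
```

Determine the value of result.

Step 1: iter(d) iterates over keys: ['c', 'f', 'b', 'a', 'e'].
Step 2: first = next(it) = 'c', second = next(it) = 'f'.
Therefore result = ('c', 'f').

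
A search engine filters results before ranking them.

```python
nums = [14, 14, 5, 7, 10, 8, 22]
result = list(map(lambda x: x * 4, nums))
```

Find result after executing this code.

Step 1: Apply lambda x: x * 4 to each element:
  14 -> 56
  14 -> 56
  5 -> 20
  7 -> 28
  10 -> 40
  8 -> 32
  22 -> 88
Therefore result = [56, 56, 20, 28, 40, 32, 88].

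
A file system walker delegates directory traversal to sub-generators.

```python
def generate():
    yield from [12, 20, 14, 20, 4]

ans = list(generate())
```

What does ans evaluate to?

Step 1: yield from delegates to the iterable, yielding each element.
Step 2: Collected values: [12, 20, 14, 20, 4].
Therefore ans = [12, 20, 14, 20, 4].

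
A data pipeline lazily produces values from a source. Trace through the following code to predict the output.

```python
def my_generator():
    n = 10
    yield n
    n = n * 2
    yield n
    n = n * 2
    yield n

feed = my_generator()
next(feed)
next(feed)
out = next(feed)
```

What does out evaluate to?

Step 1: Trace through generator execution:
  Yield 1: n starts at 10, yield 10
  Yield 2: n = 10 * 2 = 20, yield 20
  Yield 3: n = 20 * 2 = 40, yield 40
Step 2: First next() gets 10, second next() gets the second value, third next() yields 40.
Therefore out = 40.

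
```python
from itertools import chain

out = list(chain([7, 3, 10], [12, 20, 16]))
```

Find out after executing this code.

Step 1: chain() concatenates iterables: [7, 3, 10] + [12, 20, 16].
Therefore out = [7, 3, 10, 12, 20, 16].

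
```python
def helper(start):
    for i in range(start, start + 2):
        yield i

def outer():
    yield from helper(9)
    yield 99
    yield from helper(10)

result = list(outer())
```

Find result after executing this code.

Step 1: outer() delegates to helper(9):
  yield 9
  yield 10
Step 2: yield 99
Step 3: Delegates to helper(10):
  yield 10
  yield 11
Therefore result = [9, 10, 99, 10, 11].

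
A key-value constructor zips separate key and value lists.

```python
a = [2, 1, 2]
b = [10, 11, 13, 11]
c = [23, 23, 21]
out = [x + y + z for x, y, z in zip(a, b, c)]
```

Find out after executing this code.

Step 1: zip three lists (truncates to shortest, len=3):
  2 + 10 + 23 = 35
  1 + 11 + 23 = 35
  2 + 13 + 21 = 36
Therefore out = [35, 35, 36].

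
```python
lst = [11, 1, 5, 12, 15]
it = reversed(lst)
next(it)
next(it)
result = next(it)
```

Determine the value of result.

Step 1: reversed([11, 1, 5, 12, 15]) gives iterator: [15, 12, 5, 1, 11].
Step 2: First next() = 15, second next() = 12.
Step 3: Third next() = 5.
Therefore result = 5.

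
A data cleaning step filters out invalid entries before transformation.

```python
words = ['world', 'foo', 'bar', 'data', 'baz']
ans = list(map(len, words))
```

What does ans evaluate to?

Step 1: Map len() to each word:
  'world' -> 5
  'foo' -> 3
  'bar' -> 3
  'data' -> 4
  'baz' -> 3
Therefore ans = [5, 3, 3, 4, 3].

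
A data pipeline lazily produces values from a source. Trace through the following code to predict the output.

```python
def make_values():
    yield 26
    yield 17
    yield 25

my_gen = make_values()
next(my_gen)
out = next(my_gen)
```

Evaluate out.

Step 1: make_values() creates a generator.
Step 2: next(my_gen) yields 26 (consumed and discarded).
Step 3: next(my_gen) yields 17, assigned to out.
Therefore out = 17.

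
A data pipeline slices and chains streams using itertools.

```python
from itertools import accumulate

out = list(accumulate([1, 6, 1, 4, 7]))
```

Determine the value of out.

Step 1: accumulate computes running sums:
  + 1 = 1
  + 6 = 7
  + 1 = 8
  + 4 = 12
  + 7 = 19
Therefore out = [1, 7, 8, 12, 19].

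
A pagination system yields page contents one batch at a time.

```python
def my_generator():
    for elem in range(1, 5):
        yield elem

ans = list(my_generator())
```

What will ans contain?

Step 1: The generator yields each value from range(1, 5).
Step 2: list() consumes all yields: [1, 2, 3, 4].
Therefore ans = [1, 2, 3, 4].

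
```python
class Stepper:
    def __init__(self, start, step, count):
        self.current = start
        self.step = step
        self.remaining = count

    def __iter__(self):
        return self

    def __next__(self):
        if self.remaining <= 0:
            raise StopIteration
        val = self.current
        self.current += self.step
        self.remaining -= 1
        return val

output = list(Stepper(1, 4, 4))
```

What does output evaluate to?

Step 1: Stepper starts at 1, increments by 4, for 4 steps:
  Yield 1, then current += 4
  Yield 5, then current += 4
  Yield 9, then current += 4
  Yield 13, then current += 4
Therefore output = [1, 5, 9, 13].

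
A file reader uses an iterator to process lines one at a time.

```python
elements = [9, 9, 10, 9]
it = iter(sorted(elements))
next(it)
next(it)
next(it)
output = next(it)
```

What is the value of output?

Step 1: sorted([9, 9, 10, 9]) = [9, 9, 9, 10].
Step 2: Create iterator and skip 3 elements.
Step 3: next() returns 10.
Therefore output = 10.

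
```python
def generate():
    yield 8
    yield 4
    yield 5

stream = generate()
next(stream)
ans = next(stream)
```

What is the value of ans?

Step 1: generate() creates a generator.
Step 2: next(stream) yields 8 (consumed and discarded).
Step 3: next(stream) yields 4, assigned to ans.
Therefore ans = 4.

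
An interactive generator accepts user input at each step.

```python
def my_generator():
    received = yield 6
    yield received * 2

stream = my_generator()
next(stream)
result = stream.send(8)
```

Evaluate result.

Step 1: next(stream) advances to first yield, producing 6.
Step 2: send(8) resumes, received = 8.
Step 3: yield received * 2 = 8 * 2 = 16.
Therefore result = 16.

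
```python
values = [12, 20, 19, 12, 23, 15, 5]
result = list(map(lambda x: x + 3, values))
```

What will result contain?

Step 1: Apply lambda x: x + 3 to each element:
  12 -> 15
  20 -> 23
  19 -> 22
  12 -> 15
  23 -> 26
  15 -> 18
  5 -> 8
Therefore result = [15, 23, 22, 15, 26, 18, 8].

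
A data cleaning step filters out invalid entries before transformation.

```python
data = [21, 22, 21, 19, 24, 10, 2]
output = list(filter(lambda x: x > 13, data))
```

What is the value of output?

Step 1: Filter elements > 13:
  21: kept
  22: kept
  21: kept
  19: kept
  24: kept
  10: removed
  2: removed
Therefore output = [21, 22, 21, 19, 24].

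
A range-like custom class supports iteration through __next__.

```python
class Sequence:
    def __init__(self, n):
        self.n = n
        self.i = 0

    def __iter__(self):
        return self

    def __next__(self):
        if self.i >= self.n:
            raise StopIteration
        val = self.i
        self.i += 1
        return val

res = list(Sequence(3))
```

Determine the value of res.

Step 1: Sequence(3) creates an iterator counting 0 to 2.
Step 2: list() consumes all values: [0, 1, 2].
Therefore res = [0, 1, 2].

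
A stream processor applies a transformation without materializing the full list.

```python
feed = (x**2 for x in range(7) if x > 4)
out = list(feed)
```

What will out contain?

Step 1: For range(7), keep x > 4, then square:
  x=0: 0 <= 4, excluded
  x=1: 1 <= 4, excluded
  x=2: 2 <= 4, excluded
  x=3: 3 <= 4, excluded
  x=4: 4 <= 4, excluded
  x=5: 5 > 4, yield 5**2 = 25
  x=6: 6 > 4, yield 6**2 = 36
Therefore out = [25, 36].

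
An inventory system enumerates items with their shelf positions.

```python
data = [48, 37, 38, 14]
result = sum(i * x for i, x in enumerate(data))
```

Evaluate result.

Step 1: Compute i * x for each (i, x) in enumerate([48, 37, 38, 14]):
  i=0, x=48: 0*48 = 0
  i=1, x=37: 1*37 = 37
  i=2, x=38: 2*38 = 76
  i=3, x=14: 3*14 = 42
Step 2: sum = 0 + 37 + 76 + 42 = 155.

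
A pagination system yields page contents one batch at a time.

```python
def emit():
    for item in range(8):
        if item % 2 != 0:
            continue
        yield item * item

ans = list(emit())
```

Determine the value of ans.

Step 1: Only yield item**2 when item is divisible by 2:
  item=0: 0 % 2 == 0, yield 0**2 = 0
  item=2: 2 % 2 == 0, yield 2**2 = 4
  item=4: 4 % 2 == 0, yield 4**2 = 16
  item=6: 6 % 2 == 0, yield 6**2 = 36
Therefore ans = [0, 4, 16, 36].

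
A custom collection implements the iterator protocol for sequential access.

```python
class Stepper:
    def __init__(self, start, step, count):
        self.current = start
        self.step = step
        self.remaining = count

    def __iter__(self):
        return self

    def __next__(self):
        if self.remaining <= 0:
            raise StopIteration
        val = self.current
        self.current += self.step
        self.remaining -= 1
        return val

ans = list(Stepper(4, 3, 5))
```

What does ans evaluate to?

Step 1: Stepper starts at 4, increments by 3, for 5 steps:
  Yield 4, then current += 3
  Yield 7, then current += 3
  Yield 10, then current += 3
  Yield 13, then current += 3
  Yield 16, then current += 3
Therefore ans = [4, 7, 10, 13, 16].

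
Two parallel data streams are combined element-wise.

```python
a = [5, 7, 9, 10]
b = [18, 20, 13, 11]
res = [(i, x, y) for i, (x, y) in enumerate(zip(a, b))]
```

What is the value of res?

Step 1: enumerate(zip(a, b)) gives index with paired elements:
  i=0: (5, 18)
  i=1: (7, 20)
  i=2: (9, 13)
  i=3: (10, 11)
Therefore res = [(0, 5, 18), (1, 7, 20), (2, 9, 13), (3, 10, 11)].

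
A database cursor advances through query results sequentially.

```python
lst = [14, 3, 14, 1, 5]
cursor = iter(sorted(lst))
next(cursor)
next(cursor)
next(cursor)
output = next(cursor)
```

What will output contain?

Step 1: sorted([14, 3, 14, 1, 5]) = [1, 3, 5, 14, 14].
Step 2: Create iterator and skip 3 elements.
Step 3: next() returns 14.
Therefore output = 14.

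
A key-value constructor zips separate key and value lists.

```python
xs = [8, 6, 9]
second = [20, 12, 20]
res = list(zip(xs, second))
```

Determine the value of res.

Step 1: zip pairs elements at same index:
  Index 0: (8, 20)
  Index 1: (6, 12)
  Index 2: (9, 20)
Therefore res = [(8, 20), (6, 12), (9, 20)].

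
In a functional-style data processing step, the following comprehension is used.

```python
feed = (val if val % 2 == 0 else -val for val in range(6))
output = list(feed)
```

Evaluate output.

Step 1: For each val in range(6), yield val if even, else -val:
  val=0: even, yield 0
  val=1: odd, yield -1
  val=2: even, yield 2
  val=3: odd, yield -3
  val=4: even, yield 4
  val=5: odd, yield -5
Therefore output = [0, -1, 2, -3, 4, -5].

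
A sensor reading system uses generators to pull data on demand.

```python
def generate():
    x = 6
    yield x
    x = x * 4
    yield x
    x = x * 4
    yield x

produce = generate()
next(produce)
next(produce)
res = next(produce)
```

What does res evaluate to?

Step 1: Trace through generator execution:
  Yield 1: x starts at 6, yield 6
  Yield 2: x = 6 * 4 = 24, yield 24
  Yield 3: x = 24 * 4 = 96, yield 96
Step 2: First next() gets 6, second next() gets the second value, third next() yields 96.
Therefore res = 96.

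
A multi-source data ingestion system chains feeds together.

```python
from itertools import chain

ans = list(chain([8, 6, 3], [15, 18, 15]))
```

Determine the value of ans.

Step 1: chain() concatenates iterables: [8, 6, 3] + [15, 18, 15].
Therefore ans = [8, 6, 3, 15, 18, 15].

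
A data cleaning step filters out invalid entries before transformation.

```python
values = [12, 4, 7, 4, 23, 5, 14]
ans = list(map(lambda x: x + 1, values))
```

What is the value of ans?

Step 1: Apply lambda x: x + 1 to each element:
  12 -> 13
  4 -> 5
  7 -> 8
  4 -> 5
  23 -> 24
  5 -> 6
  14 -> 15
Therefore ans = [13, 5, 8, 5, 24, 6, 15].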